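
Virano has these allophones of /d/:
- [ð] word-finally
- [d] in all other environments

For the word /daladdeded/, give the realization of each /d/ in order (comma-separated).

Occurrence 1 (position 1): no conditioning environment matches → elsewhere allophone [d].
Occurrence 2 (position 5): no conditioning environment matches → elsewhere allophone [d].
Occurrence 3 (position 6): no conditioning environment matches → elsewhere allophone [d].
Occurrence 4 (position 8): no conditioning environment matches → elsewhere allophone [d].
Occurrence 5 (position 10): word-finally → [ð].

[d], [d], [d], [d], [ð]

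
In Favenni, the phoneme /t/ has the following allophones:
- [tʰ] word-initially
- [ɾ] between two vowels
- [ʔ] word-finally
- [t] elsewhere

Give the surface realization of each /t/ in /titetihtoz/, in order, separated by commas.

[tʰ], [ɾ], [ɾ], [t]

Occurrence 1 (position 1): word-initially → [tʰ].
Occurrence 2 (position 3): between two vowels → [ɾ].
Occurrence 3 (position 5): between two vowels → [ɾ].
Occurrence 4 (position 8): no conditioning environment matches → elsewhere allophone [t].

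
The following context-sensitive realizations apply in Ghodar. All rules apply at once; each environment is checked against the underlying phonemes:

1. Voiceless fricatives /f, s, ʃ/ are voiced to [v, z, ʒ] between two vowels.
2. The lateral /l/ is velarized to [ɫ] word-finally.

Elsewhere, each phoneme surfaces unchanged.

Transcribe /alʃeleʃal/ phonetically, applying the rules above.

[alʃeleʒaɫ]

/l/ (between /a/ and /ʃ/) is in the target of rule 2 but the environment (word-finally) is not met → [l].
/ʃ/ — between /l/ and /e/; rule 1 does not apply here → [ʃ].
/l/ (between /e/ and /e/): rule 2 targets it, but not word-finally → unchanged [l].
/ʃ/ (between /e/ and /a/): between two vowels, so rule 1 applies → [ʒ].
/l/ meets the environment for rule 2 (word-finally) → [ɫ].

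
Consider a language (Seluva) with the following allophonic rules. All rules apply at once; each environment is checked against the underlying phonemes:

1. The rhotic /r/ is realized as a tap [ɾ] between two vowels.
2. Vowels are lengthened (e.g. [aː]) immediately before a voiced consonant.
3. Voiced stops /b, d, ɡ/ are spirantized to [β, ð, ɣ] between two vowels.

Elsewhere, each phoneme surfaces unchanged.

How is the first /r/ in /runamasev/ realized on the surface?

[r]

/r/ (word-initial) is in the target of rule 1 but the environment (between two vowels) is not met → [r].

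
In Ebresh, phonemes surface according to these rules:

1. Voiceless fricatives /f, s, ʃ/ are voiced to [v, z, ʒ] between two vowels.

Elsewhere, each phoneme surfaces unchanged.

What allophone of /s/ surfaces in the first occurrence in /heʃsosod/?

/s/ (between /ʃ/ and /o/): rule 1 targets it, but not between two vowels → unchanged [s].

[s]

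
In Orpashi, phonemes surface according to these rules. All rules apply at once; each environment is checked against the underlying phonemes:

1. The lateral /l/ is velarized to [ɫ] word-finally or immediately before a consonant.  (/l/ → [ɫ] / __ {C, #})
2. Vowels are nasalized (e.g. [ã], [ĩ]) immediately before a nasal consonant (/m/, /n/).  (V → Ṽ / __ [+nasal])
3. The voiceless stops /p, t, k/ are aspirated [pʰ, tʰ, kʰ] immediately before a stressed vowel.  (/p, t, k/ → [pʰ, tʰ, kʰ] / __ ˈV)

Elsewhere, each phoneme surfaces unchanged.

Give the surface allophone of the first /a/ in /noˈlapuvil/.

/a/ (between /l/ and /p/) fails the environment for rule 2, so it stays [a].

[a]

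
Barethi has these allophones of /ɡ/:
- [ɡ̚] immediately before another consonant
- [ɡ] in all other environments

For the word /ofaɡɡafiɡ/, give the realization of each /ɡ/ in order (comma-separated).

[ɡ̚], [ɡ], [ɡ]

Occurrence 1 (position 4): immediately before another consonant → [ɡ̚].
Occurrence 2 (position 5): no conditioning environment matches → elsewhere allophone [ɡ].
Occurrence 3 (position 9): no conditioning environment matches → elsewhere allophone [ɡ].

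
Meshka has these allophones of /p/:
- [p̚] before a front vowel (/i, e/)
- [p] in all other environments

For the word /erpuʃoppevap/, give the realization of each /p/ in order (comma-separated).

Occurrence 1 (position 3): no conditioning environment matches → elsewhere allophone [p].
Occurrence 2 (position 7): no conditioning environment matches → elsewhere allophone [p].
Occurrence 3 (position 8): before a front vowel (/i, e/) → [p̚].
Occurrence 4 (position 12): no conditioning environment matches → elsewhere allophone [p].

[p], [p], [p̚], [p]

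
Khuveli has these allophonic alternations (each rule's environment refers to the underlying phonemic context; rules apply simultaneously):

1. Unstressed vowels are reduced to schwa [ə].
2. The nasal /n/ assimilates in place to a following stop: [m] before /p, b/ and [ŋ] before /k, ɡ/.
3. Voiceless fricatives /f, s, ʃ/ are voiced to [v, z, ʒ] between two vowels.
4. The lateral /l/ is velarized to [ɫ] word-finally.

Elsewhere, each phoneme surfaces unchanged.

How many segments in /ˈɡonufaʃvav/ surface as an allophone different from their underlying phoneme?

4

Segments that undergo a rule: /u/ → [ə] (rule 1); /f/ → [v] (rule 3); /a/ → [ə] (rule 1); /a/ → [ə] (rule 1).
All other segments surface unchanged.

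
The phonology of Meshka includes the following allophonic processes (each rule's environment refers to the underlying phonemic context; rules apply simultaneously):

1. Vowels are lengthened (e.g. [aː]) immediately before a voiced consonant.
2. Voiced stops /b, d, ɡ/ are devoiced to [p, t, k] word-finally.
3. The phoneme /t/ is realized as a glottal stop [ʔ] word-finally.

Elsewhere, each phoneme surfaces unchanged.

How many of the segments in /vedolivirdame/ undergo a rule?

Segments that undergo a rule: /e/ → [eː] (rule 1); /o/ → [oː] (rule 1); /i/ → [iː] (rule 1); /i/ → [iː] (rule 1); /a/ → [aː] (rule 1).
All other segments surface unchanged.

5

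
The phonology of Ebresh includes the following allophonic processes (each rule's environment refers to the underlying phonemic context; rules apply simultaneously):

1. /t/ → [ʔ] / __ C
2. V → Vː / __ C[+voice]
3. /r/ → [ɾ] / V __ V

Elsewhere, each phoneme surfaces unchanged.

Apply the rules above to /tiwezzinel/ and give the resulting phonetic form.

[tiːweːzziːneːl]

/t/ (word-initial) fails the environment for rule 1, so it stays [t].
/i/ (between /t/ and /w/): before a voiced consonant, so rule 2 applies → [iː].
/w/ (between /i/ and /e/) is unaffected → [w].
/e/ — between /w/ and /z/, before a voiced consonant — surfaces as [eː] (rule 2).
/z/ — not in any rule's target class → [z].
/z/ (between /z/ and /i/): no rule targets it → [z].
Rule 2 applies to /i/ (between /z/ and /n/: before a voiced consonant) → [iː].
/n/ — not in any rule's target class → [n].
/e/ — between /n/ and /l/, before a voiced consonant — surfaces as [eː] (rule 2).
/l/ — not in any rule's target class → [l].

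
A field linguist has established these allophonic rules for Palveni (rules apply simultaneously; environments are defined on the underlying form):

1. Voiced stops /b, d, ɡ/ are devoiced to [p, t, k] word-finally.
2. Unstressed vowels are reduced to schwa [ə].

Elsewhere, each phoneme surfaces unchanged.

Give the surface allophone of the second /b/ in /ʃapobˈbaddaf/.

/b/ — between /b/ and /a/; rule 1 does not apply here → [b].

[b]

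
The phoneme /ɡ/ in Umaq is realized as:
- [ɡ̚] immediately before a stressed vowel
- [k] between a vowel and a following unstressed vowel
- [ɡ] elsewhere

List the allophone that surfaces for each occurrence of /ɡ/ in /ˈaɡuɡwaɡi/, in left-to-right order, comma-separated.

Occurrence 1 (position 2): between a vowel and a following unstressed vowel → [k].
Occurrence 2 (position 4): no conditioning environment matches → elsewhere allophone [ɡ].
Occurrence 3 (position 7): between a vowel and a following unstressed vowel → [k].

[k], [ɡ], [k]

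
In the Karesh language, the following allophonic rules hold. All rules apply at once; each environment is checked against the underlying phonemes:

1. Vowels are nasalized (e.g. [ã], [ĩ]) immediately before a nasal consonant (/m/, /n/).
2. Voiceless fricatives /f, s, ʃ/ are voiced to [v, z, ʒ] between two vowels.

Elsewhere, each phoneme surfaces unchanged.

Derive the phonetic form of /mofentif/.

[movẽntif]

/o/ (between /m/ and /f/) is in the target of rule 1 but the environment (before a nasal consonant) is not met → [o].
/f/ — between /o/ and /e/, between two vowels — surfaces as [v] (rule 2).
/e/ (between /f/ and /n/): before a nasal consonant, so rule 1 applies → [ẽ].
/i/ (between /t/ and /f/): rule 1 targets it, but not before a nasal consonant → unchanged [i].
/f/ (word-final) is in the target of rule 2 but the environment (between two vowels) is not met → [f].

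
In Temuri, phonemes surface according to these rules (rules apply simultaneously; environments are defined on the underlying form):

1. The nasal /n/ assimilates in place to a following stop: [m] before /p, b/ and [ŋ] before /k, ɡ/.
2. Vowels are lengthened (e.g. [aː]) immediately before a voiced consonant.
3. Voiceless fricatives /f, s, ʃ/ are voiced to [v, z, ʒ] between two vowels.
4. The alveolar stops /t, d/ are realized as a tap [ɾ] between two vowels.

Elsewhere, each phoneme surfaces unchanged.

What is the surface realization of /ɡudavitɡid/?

[ɡuːɾaːvitɡiːd]

/ɡ/ stays [ɡ].
Rule 2 applies to /u/ (between /ɡ/ and /d/: before a voiced consonant) → [uː].
/d/ (between /u/ and /a/): between two vowels, so rule 4 applies → [ɾ].
/a/ — between /d/ and /v/, before a voiced consonant — surfaces as [aː] (rule 2).
/v/ — not in any rule's target class → [v].
/i/ (between /v/ and /t/): rule 2 targets it, but not before a voiced consonant → unchanged [i].
/t/ (between /i/ and /ɡ/) is in the target of rule 4 but the environment (between two vowels) is not met → [t].
/ɡ/ stays [ɡ].
Rule 2 applies to /i/ (between /ɡ/ and /d/: before a voiced consonant) → [iː].
/d/ (word-final) is in the target of rule 4 but the environment (between two vowels) is not met → [d].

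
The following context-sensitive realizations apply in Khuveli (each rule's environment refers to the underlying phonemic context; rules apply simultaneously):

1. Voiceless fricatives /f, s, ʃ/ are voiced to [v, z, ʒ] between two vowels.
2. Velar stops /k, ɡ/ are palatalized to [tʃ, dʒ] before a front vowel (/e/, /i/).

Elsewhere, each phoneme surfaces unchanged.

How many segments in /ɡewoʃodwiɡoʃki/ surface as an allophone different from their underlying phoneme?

3

Segments that undergo a rule: /ɡ/ → [dʒ] (rule 2); /ʃ/ → [ʒ] (rule 1); /k/ → [tʃ] (rule 2).
All other segments surface unchanged.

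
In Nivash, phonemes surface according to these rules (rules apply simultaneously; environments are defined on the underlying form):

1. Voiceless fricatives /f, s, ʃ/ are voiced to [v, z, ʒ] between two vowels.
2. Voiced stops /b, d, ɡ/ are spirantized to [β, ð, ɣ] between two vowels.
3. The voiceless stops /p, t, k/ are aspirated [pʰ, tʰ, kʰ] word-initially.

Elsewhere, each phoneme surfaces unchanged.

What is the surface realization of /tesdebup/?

/t/ (word-initial): word-initially, so rule 3 applies → [tʰ].
/e/ — not in any rule's target class → [e].
/s/ — between /e/ and /d/; rule 1 does not apply here → [s].
/d/ (between /s/ and /e/): rule 2 targets it, but not between two vowels → unchanged [d].
/e/ stays [e].
Rule 2 applies to /b/ (between /e/ and /u/: between two vowels) → [β].
/u/ (between /b/ and /p/): no rule targets it → [u].
/p/ (word-final) fails the environment for rule 3, so it stays [p].

[tʰesdeβup]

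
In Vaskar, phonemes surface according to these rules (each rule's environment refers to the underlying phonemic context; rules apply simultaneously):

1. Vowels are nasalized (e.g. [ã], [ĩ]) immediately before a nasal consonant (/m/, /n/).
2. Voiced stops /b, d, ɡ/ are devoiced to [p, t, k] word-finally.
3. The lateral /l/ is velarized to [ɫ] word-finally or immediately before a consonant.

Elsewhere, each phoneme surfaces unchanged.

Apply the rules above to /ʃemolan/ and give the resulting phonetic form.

[ʃẽmolãn]

/ʃ/ stays [ʃ].
Rule 1 applies to /e/ (between /ʃ/ and /m/: before a nasal consonant) → [ẽ].
/m/ stays [m].
/o/ — between /m/ and /l/; rule 1 does not apply here → [o].
/l/ (between /o/ and /a/) is in the target of rule 3 but the environment (word-finally or immediately before a consonant) is not met → [l].
Rule 1 applies to /a/ (between /l/ and /n/: before a nasal consonant) → [ã].
/n/ — not in any rule's target class → [n].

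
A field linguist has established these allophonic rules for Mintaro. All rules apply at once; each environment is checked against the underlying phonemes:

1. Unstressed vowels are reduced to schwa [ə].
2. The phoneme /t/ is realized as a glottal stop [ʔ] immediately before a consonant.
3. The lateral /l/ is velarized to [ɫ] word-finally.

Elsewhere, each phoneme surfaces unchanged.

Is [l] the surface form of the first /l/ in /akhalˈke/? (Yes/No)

Yes

/l/ (between /a/ and /k/): rule 3 targets it, but not word-finally → unchanged [l].
The actual realization is [l], which matches [l].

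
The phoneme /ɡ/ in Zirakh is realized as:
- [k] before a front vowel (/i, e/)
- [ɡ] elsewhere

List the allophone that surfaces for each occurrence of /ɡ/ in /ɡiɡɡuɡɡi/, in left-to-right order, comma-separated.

[k], [ɡ], [ɡ], [ɡ], [k]

Occurrence 1 (position 1): before a front vowel (/i, e/) → [k].
Occurrence 2 (position 3): no conditioning environment matches → elsewhere allophone [ɡ].
Occurrence 3 (position 4): no conditioning environment matches → elsewhere allophone [ɡ].
Occurrence 4 (position 6): no conditioning environment matches → elsewhere allophone [ɡ].
Occurrence 5 (position 7): before a front vowel (/i, e/) → [k].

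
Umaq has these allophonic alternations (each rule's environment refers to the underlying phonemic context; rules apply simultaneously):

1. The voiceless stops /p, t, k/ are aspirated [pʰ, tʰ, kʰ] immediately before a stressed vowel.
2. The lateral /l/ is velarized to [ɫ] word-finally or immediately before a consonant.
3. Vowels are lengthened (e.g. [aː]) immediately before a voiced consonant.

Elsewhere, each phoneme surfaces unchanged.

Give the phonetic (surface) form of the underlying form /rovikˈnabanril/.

[roːvikˈnaːbaːnriːɫ]

/r/ stays [r].
/o/ — between /r/ and /v/, before a voiced consonant — surfaces as [oː] (rule 3).
/v/ (between /o/ and /i/): no rule targets it → [v].
/i/ (between /v/ and /k/) fails the environment for rule 3, so it stays [i].
/k/ (between /i/ and /n/): rule 1 targets it, but not immediately before a stressed vowel → unchanged [k].
/n/ stays [n].
/a/ (between /n/ and /b/): before a voiced consonant, so rule 3 applies → [aː].
/b/ — not in any rule's target class → [b].
/a/ (between /b/ and /n/) occurs before a voiced consonant → [aː] by rule 3.
/n/ (between /a/ and /r/): no rule targets it → [n].
/r/ stays [r].
/i/ (between /r/ and /l/): before a voiced consonant, so rule 3 applies → [iː].
/l/ meets the environment for rule 2 (word-finally or immediately before a consonant) → [ɫ].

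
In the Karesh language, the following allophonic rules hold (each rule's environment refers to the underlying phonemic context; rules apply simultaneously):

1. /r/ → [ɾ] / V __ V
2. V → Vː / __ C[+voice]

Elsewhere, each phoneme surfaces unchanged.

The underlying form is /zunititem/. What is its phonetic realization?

[zuːnititeːm]

/z/ (word-initial) is unaffected → [z].
Rule 2 applies to /u/ (between /z/ and /n/: before a voiced consonant) → [uː].
/n/ (between /u/ and /i/): no rule targets it → [n].
/i/ (between /n/ and /t/) fails the environment for rule 2, so it stays [i].
/t/ (between /i/ and /i/) is unaffected → [t].
/i/ (between /t/ and /t/): rule 2 targets it, but not before a voiced consonant → unchanged [i].
/t/ stays [t].
/e/ meets the environment for rule 2 (before a voiced consonant) → [eː].
/m/ (word-final): no rule targets it → [m].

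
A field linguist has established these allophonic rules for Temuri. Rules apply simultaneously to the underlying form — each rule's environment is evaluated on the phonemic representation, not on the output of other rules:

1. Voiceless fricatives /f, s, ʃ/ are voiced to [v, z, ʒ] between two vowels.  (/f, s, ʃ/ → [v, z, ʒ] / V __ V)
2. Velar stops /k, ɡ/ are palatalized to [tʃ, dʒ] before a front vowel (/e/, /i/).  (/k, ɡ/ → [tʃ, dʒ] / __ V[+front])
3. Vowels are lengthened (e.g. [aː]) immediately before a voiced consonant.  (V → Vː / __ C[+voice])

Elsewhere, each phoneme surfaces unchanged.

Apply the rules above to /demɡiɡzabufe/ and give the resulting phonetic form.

[deːmdʒiːɡzaːbuve]

/e/ (between /d/ and /m/): before a voiced consonant, so rule 3 applies → [eː].
/ɡ/ (between /m/ and /i/): before a front vowel, so rule 2 applies → [dʒ].
/i/ (between /ɡ/ and /ɡ/) occurs before a voiced consonant → [iː] by rule 3.
/ɡ/ (between /i/ and /z/): rule 2 targets it, but not before a front vowel → unchanged [ɡ].
/a/ meets the environment for rule 3 (before a voiced consonant) → [aː].
/u/ (between /b/ and /f/) is in the target of rule 3 but the environment (before a voiced consonant) is not met → [u].
/f/ (between /u/ and /e/) occurs between two vowels → [v] by rule 1.
/e/ — word-final; rule 3 does not apply here → [e].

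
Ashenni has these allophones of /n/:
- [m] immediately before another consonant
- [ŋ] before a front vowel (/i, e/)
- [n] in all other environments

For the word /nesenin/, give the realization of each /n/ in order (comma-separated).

[ŋ], [ŋ], [n]

Occurrence 1 (position 1): before a front vowel (/i, e/) → [ŋ].
Occurrence 2 (position 5): before a front vowel (/i, e/) → [ŋ].
Occurrence 3 (position 7): no conditioning environment matches → elsewhere allophone [n].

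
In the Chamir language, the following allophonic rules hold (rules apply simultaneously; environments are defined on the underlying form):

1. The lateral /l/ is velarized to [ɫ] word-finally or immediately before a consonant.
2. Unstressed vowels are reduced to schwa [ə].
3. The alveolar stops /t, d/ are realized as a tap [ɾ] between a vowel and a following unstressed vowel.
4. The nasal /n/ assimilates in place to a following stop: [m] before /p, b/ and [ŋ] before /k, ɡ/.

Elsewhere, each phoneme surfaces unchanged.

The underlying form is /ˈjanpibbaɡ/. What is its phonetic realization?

[ˈjampəbbəɡ]

/j/ (word-initial): no rule targets it → [j].
/a/ (between /j/ and /n/): rule 2 targets it, but not in an unstressed syllable → unchanged [a].
/n/ (between /a/ and /p/) occurs before a labial or velar stop → [m] by rule 4.
/p/ (between /n/ and /i/): no rule targets it → [p].
/i/ — between /p/ and /b/, in an unstressed syllable — surfaces as [ə] (rule 2).
/b/ stays [b].
/b/ (between /b/ and /a/) is unaffected → [b].
Rule 2 applies to /a/ (between /b/ and /ɡ/: in an unstressed syllable) → [ə].
/ɡ/ (word-final) is unaffected → [ɡ].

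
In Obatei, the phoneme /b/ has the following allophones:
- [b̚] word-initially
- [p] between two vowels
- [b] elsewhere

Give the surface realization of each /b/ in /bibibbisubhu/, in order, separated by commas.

[b̚], [p], [b], [b], [b]

Occurrence 1 (position 1): word-initially → [b̚].
Occurrence 2 (position 3): between two vowels → [p].
Occurrence 3 (position 5): no conditioning environment matches → elsewhere allophone [b].
Occurrence 4 (position 6): no conditioning environment matches → elsewhere allophone [b].
Occurrence 5 (position 10): no conditioning environment matches → elsewhere allophone [b].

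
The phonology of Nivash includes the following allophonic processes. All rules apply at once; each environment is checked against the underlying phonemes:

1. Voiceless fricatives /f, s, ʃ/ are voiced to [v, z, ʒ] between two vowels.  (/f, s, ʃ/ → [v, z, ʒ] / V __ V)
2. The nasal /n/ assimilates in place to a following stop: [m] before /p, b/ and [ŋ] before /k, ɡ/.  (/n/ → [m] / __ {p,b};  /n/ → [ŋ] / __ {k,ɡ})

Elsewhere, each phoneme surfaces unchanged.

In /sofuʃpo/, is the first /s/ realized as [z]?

/s/ — word-initial; rule 1 does not apply here → [s].
The actual realization is [s], not [z].

No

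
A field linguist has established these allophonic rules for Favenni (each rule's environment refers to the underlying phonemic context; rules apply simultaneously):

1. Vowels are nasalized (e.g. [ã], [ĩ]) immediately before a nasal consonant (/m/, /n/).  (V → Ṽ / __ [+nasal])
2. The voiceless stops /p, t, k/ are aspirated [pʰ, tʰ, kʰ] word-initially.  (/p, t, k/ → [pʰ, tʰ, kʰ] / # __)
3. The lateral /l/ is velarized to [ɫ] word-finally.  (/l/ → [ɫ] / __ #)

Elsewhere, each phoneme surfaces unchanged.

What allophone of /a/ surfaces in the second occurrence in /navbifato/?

[a]

/a/ (between /f/ and /t/): rule 1 targets it, but not before a nasal consonant → unchanged [a].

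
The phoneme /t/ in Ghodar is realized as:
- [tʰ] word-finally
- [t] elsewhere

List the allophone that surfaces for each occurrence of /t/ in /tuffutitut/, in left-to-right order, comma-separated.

Occurrence 1 (position 1): no conditioning environment matches → elsewhere allophone [t].
Occurrence 2 (position 6): no conditioning environment matches → elsewhere allophone [t].
Occurrence 3 (position 8): no conditioning environment matches → elsewhere allophone [t].
Occurrence 4 (position 10): word-finally → [tʰ].

[t], [t], [t], [tʰ]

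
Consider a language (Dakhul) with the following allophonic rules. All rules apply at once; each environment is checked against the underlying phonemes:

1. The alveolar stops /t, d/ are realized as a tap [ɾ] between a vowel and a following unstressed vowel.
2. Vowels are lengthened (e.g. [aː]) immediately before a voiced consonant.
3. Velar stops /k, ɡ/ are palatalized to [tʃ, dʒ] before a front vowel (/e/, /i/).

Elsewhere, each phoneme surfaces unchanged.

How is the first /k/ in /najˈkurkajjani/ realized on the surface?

/k/ (between /j/ and /u/) is in the target of rule 3 but the environment (before a front vowel) is not met → [k].

[k]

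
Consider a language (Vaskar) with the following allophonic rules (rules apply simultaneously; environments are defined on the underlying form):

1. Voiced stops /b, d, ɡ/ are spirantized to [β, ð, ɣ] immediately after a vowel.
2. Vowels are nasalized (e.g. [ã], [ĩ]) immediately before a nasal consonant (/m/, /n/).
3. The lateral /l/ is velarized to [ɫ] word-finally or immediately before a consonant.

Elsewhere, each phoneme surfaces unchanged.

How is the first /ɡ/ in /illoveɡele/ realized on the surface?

/ɡ/ meets the environment for rule 1 (immediately after a vowel) → [ɣ].

[ɣ]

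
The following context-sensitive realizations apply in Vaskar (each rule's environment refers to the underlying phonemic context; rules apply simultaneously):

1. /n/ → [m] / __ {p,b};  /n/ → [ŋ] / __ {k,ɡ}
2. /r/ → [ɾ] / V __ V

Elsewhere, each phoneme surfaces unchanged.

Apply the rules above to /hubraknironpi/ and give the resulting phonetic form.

[hubrakniɾompi]

/h/ (word-initial): no rule targets it → [h].
/u/ stays [u].
/b/ — not in any rule's target class → [b].
/r/ — between /b/ and /a/; rule 2 does not apply here → [r].
/a/ (between /r/ and /k/): no rule targets it → [a].
/k/ (between /a/ and /n/) is unaffected → [k].
/n/ (between /k/ and /i/) fails the environment for rule 1, so it stays [n].
/i/ (between /n/ and /r/) is unaffected → [i].
Rule 2 applies to /r/ (between /i/ and /o/: between two vowels) → [ɾ].
/o/ (between /r/ and /n/): no rule targets it → [o].
/n/ meets the environment for rule 1 (before a labial or velar stop) → [m].
/p/ stays [p].
/i/ (word-final) is unaffected → [i].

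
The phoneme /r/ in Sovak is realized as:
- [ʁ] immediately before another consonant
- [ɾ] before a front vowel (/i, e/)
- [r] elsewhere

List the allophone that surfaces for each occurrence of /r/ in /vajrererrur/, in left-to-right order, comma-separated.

[ɾ], [ɾ], [ʁ], [r], [r]

Occurrence 1 (position 4): before a front vowel (/i, e/) → [ɾ].
Occurrence 2 (position 6): before a front vowel (/i, e/) → [ɾ].
Occurrence 3 (position 8): immediately before another consonant → [ʁ].
Occurrence 4 (position 9): no conditioning environment matches → elsewhere allophone [r].
Occurrence 5 (position 11): no conditioning environment matches → elsewhere allophone [r].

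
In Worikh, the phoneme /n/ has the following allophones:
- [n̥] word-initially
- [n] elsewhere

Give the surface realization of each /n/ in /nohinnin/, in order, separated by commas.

[n̥], [n], [n], [n]

Occurrence 1 (position 1): word-initially → [n̥].
Occurrence 2 (position 5): no conditioning environment matches → elsewhere allophone [n].
Occurrence 3 (position 6): no conditioning environment matches → elsewhere allophone [n].
Occurrence 4 (position 8): no conditioning environment matches → elsewhere allophone [n].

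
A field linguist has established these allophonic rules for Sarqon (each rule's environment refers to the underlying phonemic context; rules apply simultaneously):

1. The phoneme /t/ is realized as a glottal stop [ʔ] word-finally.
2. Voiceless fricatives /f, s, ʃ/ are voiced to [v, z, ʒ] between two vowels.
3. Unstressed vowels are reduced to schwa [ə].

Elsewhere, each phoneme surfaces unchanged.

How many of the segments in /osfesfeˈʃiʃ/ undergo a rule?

Segments that undergo a rule: /o/ → [ə] (rule 3); /e/ → [ə] (rule 3); /e/ → [ə] (rule 3); /ʃ/ → [ʒ] (rule 2).
All other segments surface unchanged.

4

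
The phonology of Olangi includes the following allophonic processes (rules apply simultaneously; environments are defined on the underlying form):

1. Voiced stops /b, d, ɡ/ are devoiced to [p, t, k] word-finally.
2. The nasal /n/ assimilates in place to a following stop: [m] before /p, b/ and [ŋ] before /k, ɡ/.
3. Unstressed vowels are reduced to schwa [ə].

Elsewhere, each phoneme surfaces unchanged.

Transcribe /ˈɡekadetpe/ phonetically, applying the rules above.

/ɡ/ (word-initial) fails the environment for rule 1, so it stays [ɡ].
/e/ (between /ɡ/ and /k/): rule 3 targets it, but not in an unstressed syllable → unchanged [e].
/k/ (between /e/ and /a/): no rule targets it → [k].
/a/ (between /k/ and /d/): in an unstressed syllable, so rule 3 applies → [ə].
/d/ (between /a/ and /e/) is in the target of rule 1 but the environment (word-finally) is not met → [d].
Rule 3 applies to /e/ (between /d/ and /t/: in an unstressed syllable) → [ə].
/t/ stays [t].
/p/ — not in any rule's target class → [p].
/e/ (word-final): in an unstressed syllable, so rule 3 applies → [ə].

[ˈɡekədətpə]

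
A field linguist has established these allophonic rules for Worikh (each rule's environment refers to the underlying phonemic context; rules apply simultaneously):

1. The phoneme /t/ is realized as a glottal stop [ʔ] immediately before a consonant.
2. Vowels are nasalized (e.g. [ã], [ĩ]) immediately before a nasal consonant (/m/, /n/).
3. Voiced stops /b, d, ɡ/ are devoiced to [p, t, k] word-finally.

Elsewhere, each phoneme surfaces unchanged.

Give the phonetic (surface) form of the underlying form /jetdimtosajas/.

/j/ (word-initial): no rule targets it → [j].
/e/ (between /j/ and /t/) fails the environment for rule 2, so it stays [e].
/t/ — between /e/ and /d/, immediately before a consonant — surfaces as [ʔ] (rule 1).
/d/ (between /t/ and /i/): rule 3 targets it, but not word-finally → unchanged [d].
Rule 2 applies to /i/ (between /d/ and /m/: before a nasal consonant) → [ĩ].
/m/ — not in any rule's target class → [m].
/t/ (between /m/ and /o/) is in the target of rule 1 but the environment (immediately before a consonant) is not met → [t].
/o/ — between /t/ and /s/; rule 2 does not apply here → [o].
/s/ (between /o/ and /a/): no rule targets it → [s].
/a/ (between /s/ and /j/) fails the environment for rule 2, so it stays [a].
/j/ (between /a/ and /a/) is unaffected → [j].
/a/ — between /j/ and /s/; rule 2 does not apply here → [a].
/s/ (word-final) is unaffected → [s].

[jeʔdĩmtosajas]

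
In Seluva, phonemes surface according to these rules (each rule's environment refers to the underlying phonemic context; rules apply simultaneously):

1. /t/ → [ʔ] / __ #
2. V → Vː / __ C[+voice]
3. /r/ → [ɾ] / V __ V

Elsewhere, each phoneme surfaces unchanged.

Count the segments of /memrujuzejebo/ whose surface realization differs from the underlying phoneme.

5

Segments that undergo a rule: /e/ → [eː] (rule 2); /u/ → [uː] (rule 2); /u/ → [uː] (rule 2); /e/ → [eː] (rule 2); /e/ → [eː] (rule 2).
All other segments surface unchanged.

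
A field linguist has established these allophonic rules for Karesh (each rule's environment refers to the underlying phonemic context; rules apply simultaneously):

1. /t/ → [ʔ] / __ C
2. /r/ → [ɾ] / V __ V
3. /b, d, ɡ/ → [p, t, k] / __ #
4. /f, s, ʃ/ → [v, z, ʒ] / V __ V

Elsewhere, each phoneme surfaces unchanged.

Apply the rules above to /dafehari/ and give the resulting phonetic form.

/d/ (word-initial) is in the target of rule 3 but the environment (word-finally) is not met → [d].
/f/ — between /a/ and /e/, between two vowels — surfaces as [v] (rule 4).
/r/ meets the environment for rule 2 (between two vowels) → [ɾ].

[davehaɾi]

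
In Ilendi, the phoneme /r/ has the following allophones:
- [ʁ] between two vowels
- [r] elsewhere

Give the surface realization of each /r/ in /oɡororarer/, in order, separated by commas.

[ʁ], [ʁ], [ʁ], [r]

Occurrence 1 (position 4): between two vowels → [ʁ].
Occurrence 2 (position 6): between two vowels → [ʁ].
Occurrence 3 (position 8): between two vowels → [ʁ].
Occurrence 4 (position 10): no conditioning environment matches → elsewhere allophone [r].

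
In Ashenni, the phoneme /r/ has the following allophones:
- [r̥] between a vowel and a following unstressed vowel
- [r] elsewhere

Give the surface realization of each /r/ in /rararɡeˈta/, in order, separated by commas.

Occurrence 1 (position 1): no conditioning environment matches → elsewhere allophone [r].
Occurrence 2 (position 3): between a vowel and a following unstressed vowel → [r̥].
Occurrence 3 (position 5): no conditioning environment matches → elsewhere allophone [r].

[r], [r̥], [r]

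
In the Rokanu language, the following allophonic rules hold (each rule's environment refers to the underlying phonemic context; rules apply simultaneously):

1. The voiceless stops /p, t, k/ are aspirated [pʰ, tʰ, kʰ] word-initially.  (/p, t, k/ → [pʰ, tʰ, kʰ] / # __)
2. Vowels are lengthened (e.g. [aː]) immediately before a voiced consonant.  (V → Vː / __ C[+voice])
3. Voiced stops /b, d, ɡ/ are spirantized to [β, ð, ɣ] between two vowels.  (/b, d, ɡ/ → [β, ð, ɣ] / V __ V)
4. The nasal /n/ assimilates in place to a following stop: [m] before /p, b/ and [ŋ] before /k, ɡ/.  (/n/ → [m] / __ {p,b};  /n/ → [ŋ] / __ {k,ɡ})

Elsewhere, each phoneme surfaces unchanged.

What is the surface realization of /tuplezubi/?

/t/ (word-initial) occurs word-initially → [tʰ] by rule 1.
/u/ — between /t/ and /p/; rule 2 does not apply here → [u].
/p/ (between /u/ and /l/) fails the environment for rule 1, so it stays [p].
/l/ stays [l].
/e/ meets the environment for rule 2 (before a voiced consonant) → [eː].
/z/ stays [z].
/u/ (between /z/ and /b/) occurs before a voiced consonant → [uː] by rule 2.
/b/ — between /u/ and /i/, between two vowels — surfaces as [β] (rule 3).
/i/ — word-final; rule 2 does not apply here → [i].

[tʰupleːzuːβi]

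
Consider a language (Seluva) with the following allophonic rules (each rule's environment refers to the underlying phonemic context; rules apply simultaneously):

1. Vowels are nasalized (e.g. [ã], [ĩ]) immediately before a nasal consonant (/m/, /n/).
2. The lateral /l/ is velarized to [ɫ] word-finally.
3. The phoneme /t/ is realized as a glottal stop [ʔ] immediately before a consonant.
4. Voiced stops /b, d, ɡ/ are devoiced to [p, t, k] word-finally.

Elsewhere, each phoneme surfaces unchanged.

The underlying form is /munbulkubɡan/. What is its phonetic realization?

[mũnbulkubɡãn]

/m/ — not in any rule's target class → [m].
/u/ meets the environment for rule 1 (before a nasal consonant) → [ũ].
/n/ — not in any rule's target class → [n].
/b/ (between /n/ and /u/) fails the environment for rule 4, so it stays [b].
/u/ (between /b/ and /l/): rule 1 targets it, but not before a nasal consonant → unchanged [u].
/l/ (between /u/ and /k/): rule 2 targets it, but not word-finally → unchanged [l].
/k/ — not in any rule's target class → [k].
/u/ (between /k/ and /b/) is in the target of rule 1 but the environment (before a nasal consonant) is not met → [u].
/b/ (between /u/ and /ɡ/) fails the environment for rule 4, so it stays [b].
/ɡ/ (between /b/ and /a/) is in the target of rule 4 but the environment (word-finally) is not met → [ɡ].
/a/ meets the environment for rule 1 (before a nasal consonant) → [ã].
/n/ (word-final): no rule targets it → [n].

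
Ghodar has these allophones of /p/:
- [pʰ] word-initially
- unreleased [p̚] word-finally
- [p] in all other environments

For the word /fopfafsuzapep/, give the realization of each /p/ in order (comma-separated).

Occurrence 1 (position 3): no conditioning environment matches → elsewhere allophone [p].
Occurrence 2 (position 11): no conditioning environment matches → elsewhere allophone [p].
Occurrence 3 (position 13): word-finally → [p̚].

[p], [p], [p̚]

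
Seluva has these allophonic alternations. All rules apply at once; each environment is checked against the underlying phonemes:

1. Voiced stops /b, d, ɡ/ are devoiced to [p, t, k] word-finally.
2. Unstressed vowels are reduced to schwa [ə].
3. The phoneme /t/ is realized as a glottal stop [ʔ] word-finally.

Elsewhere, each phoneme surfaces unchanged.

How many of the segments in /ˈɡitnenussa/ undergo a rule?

3

Segments that undergo a rule: /e/ → [ə] (rule 2); /u/ → [ə] (rule 2); /a/ → [ə] (rule 2).
All other segments surface unchanged.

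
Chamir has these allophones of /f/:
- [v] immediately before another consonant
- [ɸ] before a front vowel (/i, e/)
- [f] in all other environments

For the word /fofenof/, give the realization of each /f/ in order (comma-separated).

[f], [ɸ], [f]

Occurrence 1 (position 1): no conditioning environment matches → elsewhere allophone [f].
Occurrence 2 (position 3): before a front vowel (/i, e/) → [ɸ].
Occurrence 3 (position 7): no conditioning environment matches → elsewhere allophone [f].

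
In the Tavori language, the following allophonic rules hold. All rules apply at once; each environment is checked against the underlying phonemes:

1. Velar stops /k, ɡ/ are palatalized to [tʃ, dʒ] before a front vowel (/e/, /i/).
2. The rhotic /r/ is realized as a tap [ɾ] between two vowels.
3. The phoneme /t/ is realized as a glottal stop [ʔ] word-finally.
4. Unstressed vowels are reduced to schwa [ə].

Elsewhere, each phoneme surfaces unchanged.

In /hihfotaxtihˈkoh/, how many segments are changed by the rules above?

4

Segments that undergo a rule: /i/ → [ə] (rule 4); /o/ → [ə] (rule 4); /a/ → [ə] (rule 4); /i/ → [ə] (rule 4).
All other segments surface unchanged.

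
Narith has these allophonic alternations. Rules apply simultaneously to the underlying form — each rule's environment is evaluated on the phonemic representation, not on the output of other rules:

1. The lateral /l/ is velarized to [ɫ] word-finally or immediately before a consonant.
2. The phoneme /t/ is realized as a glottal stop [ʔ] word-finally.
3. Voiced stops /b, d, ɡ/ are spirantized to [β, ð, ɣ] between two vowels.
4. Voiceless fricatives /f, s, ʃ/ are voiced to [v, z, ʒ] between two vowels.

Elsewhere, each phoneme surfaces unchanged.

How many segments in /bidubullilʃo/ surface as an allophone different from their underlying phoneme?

4

Segments that undergo a rule: /d/ → [ð] (rule 3); /b/ → [β] (rule 3); /l/ → [ɫ] (rule 1); /l/ → [ɫ] (rule 1).
All other segments surface unchanged.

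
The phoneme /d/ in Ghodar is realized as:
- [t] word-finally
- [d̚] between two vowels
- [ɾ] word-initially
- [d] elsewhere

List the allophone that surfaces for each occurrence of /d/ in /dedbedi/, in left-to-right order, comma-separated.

Occurrence 1 (position 1): word-initially → [ɾ].
Occurrence 2 (position 3): no conditioning environment matches → elsewhere allophone [d].
Occurrence 3 (position 6): between two vowels → [d̚].

[ɾ], [d], [d̚]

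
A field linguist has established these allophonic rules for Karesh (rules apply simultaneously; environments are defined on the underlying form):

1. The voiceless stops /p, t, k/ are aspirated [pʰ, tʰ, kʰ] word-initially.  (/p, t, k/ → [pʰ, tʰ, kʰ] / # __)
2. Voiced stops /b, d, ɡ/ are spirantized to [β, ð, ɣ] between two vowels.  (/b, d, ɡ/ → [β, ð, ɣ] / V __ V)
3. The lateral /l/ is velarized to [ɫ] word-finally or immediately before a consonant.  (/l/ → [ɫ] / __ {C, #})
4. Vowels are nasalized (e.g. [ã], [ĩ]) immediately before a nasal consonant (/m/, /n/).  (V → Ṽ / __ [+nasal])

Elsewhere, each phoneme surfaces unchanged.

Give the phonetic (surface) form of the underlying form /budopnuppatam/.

/b/ (word-initial) fails the environment for rule 2, so it stays [b].
/u/ — between /b/ and /d/; rule 4 does not apply here → [u].
/d/ meets the environment for rule 2 (between two vowels) → [ð].
/o/ (between /d/ and /p/): rule 4 targets it, but not before a nasal consonant → unchanged [o].
/p/ — between /o/ and /n/; rule 1 does not apply here → [p].
/n/ stays [n].
/u/ (between /n/ and /p/) fails the environment for rule 4, so it stays [u].
/p/ (between /u/ and /p/) is in the target of rule 1 but the environment (word-initially) is not met → [p].
/p/ (between /p/ and /a/) fails the environment for rule 1, so it stays [p].
/a/ (between /p/ and /t/) is in the target of rule 4 but the environment (before a nasal consonant) is not met → [a].
/t/ (between /a/ and /a/) fails the environment for rule 1, so it stays [t].
/a/ (between /t/ and /m/): before a nasal consonant, so rule 4 applies → [ã].
/m/ — not in any rule's target class → [m].

[buðopnuppatãm]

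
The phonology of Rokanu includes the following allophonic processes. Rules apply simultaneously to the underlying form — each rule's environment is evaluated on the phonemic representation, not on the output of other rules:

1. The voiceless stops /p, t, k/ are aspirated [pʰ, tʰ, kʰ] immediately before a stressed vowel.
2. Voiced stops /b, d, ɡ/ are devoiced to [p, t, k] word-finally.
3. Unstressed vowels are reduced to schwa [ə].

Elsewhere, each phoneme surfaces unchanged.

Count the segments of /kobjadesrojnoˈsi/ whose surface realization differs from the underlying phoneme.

Segments that undergo a rule: /o/ → [ə] (rule 3); /a/ → [ə] (rule 3); /e/ → [ə] (rule 3); /o/ → [ə] (rule 3); /o/ → [ə] (rule 3).
All other segments surface unchanged.

5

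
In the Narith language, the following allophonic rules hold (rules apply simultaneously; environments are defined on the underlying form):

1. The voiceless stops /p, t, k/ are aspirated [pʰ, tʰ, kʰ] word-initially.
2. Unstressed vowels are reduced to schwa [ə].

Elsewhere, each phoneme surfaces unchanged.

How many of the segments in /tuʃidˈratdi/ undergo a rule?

Segments that undergo a rule: /t/ → [tʰ] (rule 1); /u/ → [ə] (rule 2); /i/ → [ə] (rule 2); /i/ → [ə] (rule 2).
All other segments surface unchanged.

4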